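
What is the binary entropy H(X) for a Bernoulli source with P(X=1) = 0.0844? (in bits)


H = -p*log2(p) - (1-p)*log2(1-p). -0.0844*log2(0.0844) = 0.301022; -0.9156*log2(0.9156) = 0.116474. H = 0.301022 + 0.116474 = 0.4175

0.4175 bits


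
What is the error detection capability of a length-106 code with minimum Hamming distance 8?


Detection capability = d_min - 1 = 8 - 1 = 7

7 errors


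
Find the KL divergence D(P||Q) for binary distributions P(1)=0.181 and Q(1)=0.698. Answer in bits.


KL = p*log2(p/q) + (1-p)*log2((1-p)/(1-q)) = 0.181*log2(0.181/0.698) + 0.819*log2(0.819/0.302) = 0.8263

0.8263 bits


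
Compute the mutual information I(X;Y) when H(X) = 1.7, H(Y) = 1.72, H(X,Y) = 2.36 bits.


I(X;Y) = H(X) + H(Y) - H(X,Y) = 1.7 + 1.72 - 2.36 = 1.06

1.06 bits


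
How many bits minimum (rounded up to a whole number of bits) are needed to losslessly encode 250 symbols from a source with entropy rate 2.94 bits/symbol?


Minimum bits >= n * H = 250 * 2.94 = 735.0, rounded up to a whole number of bits = 735

735 bits


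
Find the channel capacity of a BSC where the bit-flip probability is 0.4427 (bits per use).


H(p) = -p*log2(p) - (1-p)*log2(1-p) = -0.4427*log2(0.4427) - 0.5573*log2(0.5573) = 0.520438 + 0.470068 = 0.9905. C = 1 - H(p) = 1 - 0.9905 = 0.0095

0.0095 bits


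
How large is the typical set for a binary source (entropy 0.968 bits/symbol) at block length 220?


log2|A_typical| = nH = 220 * 0.968 = 212.96, so |A_typical| ~ 2^212.96 = 1.280e+64

1.280e+64


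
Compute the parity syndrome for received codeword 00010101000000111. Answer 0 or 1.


Syndrome = XOR of all bits = 0 XOR 0 XOR 0 XOR 1 XOR 0 XOR 1 XOR 0 XOR 1 XOR 0 XOR 0 XOR 0 XOR 0 XOR 0 XOR 0 XOR 1 XOR 1 XOR 1 = 0

0


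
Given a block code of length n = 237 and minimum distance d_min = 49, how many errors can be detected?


Detection capability = d_min - 1 = 49 - 1 = 48

48 errors


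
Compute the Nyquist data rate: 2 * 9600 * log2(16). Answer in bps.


Rate = 2 * B * log2(M) = 2 * 9600 * 4.0 = 76800.0

76800.0 bps


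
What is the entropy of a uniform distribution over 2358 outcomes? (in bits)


H = log2(n) = log2(2358) = 11.2033

11.2033 bits


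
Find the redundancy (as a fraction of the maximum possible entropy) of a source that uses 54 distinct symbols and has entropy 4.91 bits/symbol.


H_max = log2(K) = log2(54) = 5.7549 bits/symbol. Redundancy = 1 - H/H_max = 1 - 4.91/5.7549 = 1 - 0.8532 = 0.1468

0.1468


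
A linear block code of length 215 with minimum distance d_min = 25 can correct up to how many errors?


Correction capability = floor((d-1)/2) = floor((25-1)/2) = 12

12 errors


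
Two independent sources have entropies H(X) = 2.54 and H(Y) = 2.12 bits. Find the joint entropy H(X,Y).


For independent variables, H(X,Y) = H(X) + H(Y) = 2.54 + 2.12 = 4.66

4.66 bits


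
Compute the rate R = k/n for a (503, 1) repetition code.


Rate = k/n = 1/503

1/503


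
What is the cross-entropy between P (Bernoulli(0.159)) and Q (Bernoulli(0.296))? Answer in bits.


H(P,Q) = -p*log2(q) - (1-p)*log2(1-q). -0.159*log2(0.296) = 0.279257; -0.841*log2(0.704) = 0.425843. H(P,Q) = 0.279257 + 0.425843 = 0.7051

0.7051 bits


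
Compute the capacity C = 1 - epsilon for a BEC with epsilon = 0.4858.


C = 1 - epsilon = 1 - 0.4858 = 0.5142

0.5142 bits


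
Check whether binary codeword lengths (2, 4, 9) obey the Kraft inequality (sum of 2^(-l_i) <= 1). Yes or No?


Kraft sum = sum(2^(-l_i)) = 0.3145, need <= 1. Result: satisfied (a binary prefix-free code with these lengths exists)

Yes


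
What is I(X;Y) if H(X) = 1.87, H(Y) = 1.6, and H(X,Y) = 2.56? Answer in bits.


I(X;Y) = H(X) + H(Y) - H(X,Y) = 1.87 + 1.6 - 2.56 = 0.91

0.91 bits


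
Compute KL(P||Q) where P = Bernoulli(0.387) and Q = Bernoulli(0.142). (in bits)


KL = p*log2(p/q) + (1-p)*log2((1-p)/(1-q)) = 0.387*log2(0.387/0.142) + 0.613*log2(0.613/0.858) = 0.2624

0.2624 bits


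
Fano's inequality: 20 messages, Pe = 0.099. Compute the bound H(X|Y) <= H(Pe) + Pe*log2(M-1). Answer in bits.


H(Pe) = -Pe*log2(Pe) - (1-Pe)*log2(1-Pe) = -0.099*log2(0.099) - 0.901*log2(0.901) = 0.330306 + 0.135511 = 0.4658. Pe*log2(M-1) = 0.099*log2(19) = 0.420545. Bound = H(Pe) + Pe*log2(M-1) = 0.330306 + 0.135511 + 0.420545 = 0.8864

0.8864 bits


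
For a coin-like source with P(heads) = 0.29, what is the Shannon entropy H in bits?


H = -p*log2(p) - (1-p)*log2(1-p). -0.29*log2(0.29) = 0.517904; -0.71*log2(0.71) = 0.350817. H = 0.517904 + 0.350817 = 0.8687

0.8687 bits


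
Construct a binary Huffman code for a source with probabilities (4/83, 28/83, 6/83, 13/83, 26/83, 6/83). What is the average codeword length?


Huffman construction (repeatedly merge the two least-probable nodes; each merge adds 1 bit to every symbol beneath it): 4/83 + 6/83 = 10/83; 6/83 + 10/83 = 16/83; 13/83 + 16/83 = 29/83; 26/83 + 28/83 = 54/83; 29/83 + 54/83 = 1. Resulting codeword lengths (in the order the probabilities were given): (4, 2, 4, 2, 2, 3). L_avg = sum(p_i * l_i) = 4/83*4 + 28/83*2 + 6/83*4 + 13/83*2 + 26/83*2 + 6/83*3 = 192/83 = 2.3133

2.3133 bits


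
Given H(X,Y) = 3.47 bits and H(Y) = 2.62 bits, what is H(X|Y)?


H(X|Y) = H(X,Y) - H(Y) = 3.47 - 2.62 = 0.85

0.85 bits


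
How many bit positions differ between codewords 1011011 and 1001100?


Count differing positions: . . ^ . ^ ^ ^ = 4 differences

4


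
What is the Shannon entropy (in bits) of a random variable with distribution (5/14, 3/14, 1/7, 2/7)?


H = -sum(p_i * log2(p_i)). Terms: -(5/14)*log2(5/14) = 0.530510; -(3/14)*log2(3/14) = 0.476227; -(1/7)*log2(1/7) = 0.401051; -(2/7)*log2(2/7) = 0.516387. H = 0.530510 + 0.476227 + 0.401051 + 0.516387 = 1.9242

1.9242 bits


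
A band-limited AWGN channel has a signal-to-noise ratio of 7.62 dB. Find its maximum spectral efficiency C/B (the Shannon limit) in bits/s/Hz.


SNR_linear = 10^(7.62/10) = 5.781; C/B = log2(1 + SNR_linear) = log2(1 + 5.781) = 2.7615

2.7615 bits/s/Hz


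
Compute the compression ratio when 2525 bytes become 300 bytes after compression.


Ratio = original / compressed = 2525 / 300 = 8.4167

8.4167


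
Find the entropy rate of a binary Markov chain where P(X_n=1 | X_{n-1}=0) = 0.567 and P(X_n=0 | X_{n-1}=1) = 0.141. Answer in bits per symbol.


Stationary distribution: pi_0 = p10/(p01+p10) = 0.1992, pi_1 = 0.8008. Entropy rate H' = pi_0*H(p01) + pi_1*H(p10) = 0.1992*0.987 + 0.8008*0.5869 = 0.6665

0.6665 bits/symbol


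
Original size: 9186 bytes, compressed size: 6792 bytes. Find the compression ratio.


Ratio = original / compressed = 9186 / 6792 = 1.3525

1.3525


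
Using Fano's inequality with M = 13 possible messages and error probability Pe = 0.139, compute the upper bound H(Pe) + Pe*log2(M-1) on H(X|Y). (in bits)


H(Pe) = -Pe*log2(Pe) - (1-Pe)*log2(1-Pe) = -0.139*log2(0.139) - 0.861*log2(0.861) = 0.395711 + 0.185903 = 0.5816. Pe*log2(M-1) = 0.139*log2(12) = 0.498310. Bound = H(Pe) + Pe*log2(M-1) = 0.395711 + 0.185903 + 0.498310 = 1.0799

1.0799 bits


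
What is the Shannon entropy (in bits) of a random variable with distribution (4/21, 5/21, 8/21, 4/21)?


H = -sum(p_i * log2(p_i)). Terms: -(4/21)*log2(4/21) = 0.455680; -(5/21)*log2(5/21) = 0.492950; -(8/21)*log2(8/21) = 0.530407; -(4/21)*log2(4/21) = 0.455680. H = 0.455680 + 0.492950 + 0.530407 + 0.455680 = 1.9347

1.9347 bits


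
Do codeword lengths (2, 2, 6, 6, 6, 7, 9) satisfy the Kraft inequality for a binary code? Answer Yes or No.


Kraft sum = sum(2^(-l_i)) = 0.5566, need <= 1. Result: satisfied (a binary prefix-free code with these lengths exists)

Yes


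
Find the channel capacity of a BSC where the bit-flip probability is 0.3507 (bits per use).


H(p) = -p*log2(p) - (1-p)*log2(1-p) = -0.3507*log2(0.3507) - 0.6493*log2(0.6493) = 0.530150 + 0.404542 = 0.9347. C = 1 - H(p) = 1 - 0.9347 = 0.0653

0.0653 bits


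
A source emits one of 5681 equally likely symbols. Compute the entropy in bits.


H = log2(n) = log2(5681) = 12.4719

12.4719 bits


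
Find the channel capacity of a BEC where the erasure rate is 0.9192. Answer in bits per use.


C = 1 - epsilon = 1 - 0.9192 = 0.0808

0.0808 bits


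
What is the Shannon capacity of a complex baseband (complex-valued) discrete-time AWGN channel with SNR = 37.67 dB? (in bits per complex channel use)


SNR_linear = 10^(37.67/10) = 5847.9008; C = log2(1 + SNR_linear) = log2(1 + 5847.9008) = 12.5139

12.5139 bits/channel use


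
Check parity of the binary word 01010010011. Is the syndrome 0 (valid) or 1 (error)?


Syndrome = XOR of all bits = 0 XOR 1 XOR 0 XOR 1 XOR 0 XOR 0 XOR 1 XOR 0 XOR 0 XOR 1 XOR 1 = 1

1


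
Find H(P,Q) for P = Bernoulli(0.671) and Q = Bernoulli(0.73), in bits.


H(P,Q) = -p*log2(q) - (1-p)*log2(1-q). -0.671*log2(0.73) = 0.304655; -0.329*log2(0.27) = 0.621471. H(P,Q) = 0.304655 + 0.621471 = 0.9261

0.9261 bits


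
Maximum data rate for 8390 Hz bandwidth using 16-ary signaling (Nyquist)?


Rate = 2 * B * log2(M) = 2 * 8390 * 4.0 = 67120.0

67120.0 bps


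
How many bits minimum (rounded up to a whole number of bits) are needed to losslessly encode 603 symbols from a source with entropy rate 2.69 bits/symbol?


Minimum bits >= n * H = 603 * 2.69 = 1622.07, rounded up to a whole number of bits = 1623

1623 bits


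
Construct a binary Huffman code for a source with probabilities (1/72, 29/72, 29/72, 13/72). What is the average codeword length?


Huffman construction (repeatedly merge the two least-probable nodes; each merge adds 1 bit to every symbol beneath it): 1/72 + 13/72 = 7/36; 7/36 + 29/72 = 43/72; 29/72 + 43/72 = 1. Resulting codeword lengths (in the order the probabilities were given): (3, 2, 1, 3). L_avg = sum(p_i * l_i) = 1/72*3 + 29/72*2 + 29/72*1 + 13/72*3 = 43/24 = 1.7917

1.7917 bits


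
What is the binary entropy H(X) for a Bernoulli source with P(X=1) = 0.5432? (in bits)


H = -p*log2(p) - (1-p)*log2(1-p). -0.5432*log2(0.5432) = 0.478258; -0.4568*log2(0.4568) = 0.516351. H = 0.478258 + 0.516351 = 0.9946

0.9946 bits


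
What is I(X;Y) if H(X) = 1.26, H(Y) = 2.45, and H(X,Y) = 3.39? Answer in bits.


I(X;Y) = H(X) + H(Y) - H(X,Y) = 1.26 + 2.45 - 3.39 = 0.32

0.32 bits


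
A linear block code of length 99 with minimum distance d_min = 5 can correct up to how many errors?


Correction capability = floor((d-1)/2) = floor((5-1)/2) = 2

2 errors


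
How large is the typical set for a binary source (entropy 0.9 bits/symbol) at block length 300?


log2|A_typical| = nH = 300 * 0.9 = 270.0, so |A_typical| ~ 2^270.0 = 1.897e+81

1.897e+81


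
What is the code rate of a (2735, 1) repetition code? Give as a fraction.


Rate = k/n = 1/2735

1/2735


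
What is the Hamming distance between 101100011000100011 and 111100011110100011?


Count differing positions: . ^ . . . . . . . ^ ^ . . . . . . . = 3 differences

3


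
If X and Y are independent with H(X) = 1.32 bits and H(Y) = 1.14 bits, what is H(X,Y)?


For independent variables, H(X,Y) = H(X) + H(Y) = 1.32 + 1.14 = 2.46

2.46 bits


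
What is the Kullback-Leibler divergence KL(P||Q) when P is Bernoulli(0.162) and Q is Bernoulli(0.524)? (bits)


KL = p*log2(p/q) + (1-p)*log2((1-p)/(1-q)) = 0.162*log2(0.162/0.524) + 0.838*log2(0.838/0.476) = 0.4094

0.4094 bits


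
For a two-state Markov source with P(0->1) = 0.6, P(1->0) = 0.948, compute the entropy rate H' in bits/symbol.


Stationary distribution: pi_0 = p10/(p01+p10) = 0.6124, pi_1 = 0.3876. Entropy rate H' = pi_0*H(p01) + pi_1*H(p10) = 0.6124*0.971 + 0.3876*0.2948 = 0.7089

0.7089 bits/symbol


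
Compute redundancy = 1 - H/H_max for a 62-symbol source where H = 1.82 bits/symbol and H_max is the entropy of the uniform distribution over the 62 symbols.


H_max = log2(K) = log2(62) = 5.9542 bits/symbol. Redundancy = 1 - H/H_max = 1 - 1.82/5.9542 = 1 - 0.3057 = 0.6943

0.6943


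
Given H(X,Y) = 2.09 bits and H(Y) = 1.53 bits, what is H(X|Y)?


H(X|Y) = H(X,Y) - H(Y) = 2.09 - 1.53 = 0.56

0.56 bits


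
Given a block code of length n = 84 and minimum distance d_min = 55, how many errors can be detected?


Detection capability = d_min - 1 = 55 - 1 = 54

54 errors


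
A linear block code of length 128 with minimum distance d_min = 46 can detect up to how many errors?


Detection capability = d_min - 1 = 46 - 1 = 45

45 errors


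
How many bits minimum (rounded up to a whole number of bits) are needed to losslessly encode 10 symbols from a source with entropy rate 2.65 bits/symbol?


Minimum bits >= n * H = 10 * 2.65 = 26.5, rounded up to a whole number of bits = 27

27 bits


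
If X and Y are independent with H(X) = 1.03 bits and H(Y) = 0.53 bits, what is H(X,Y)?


For independent variables, H(X,Y) = H(X) + H(Y) = 1.03 + 0.53 = 1.56

1.56 bits


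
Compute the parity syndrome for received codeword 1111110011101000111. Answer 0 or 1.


Syndrome = XOR of all bits = 1 XOR 1 XOR 1 XOR 1 XOR 1 XOR 1 XOR 0 XOR 0 XOR 1 XOR 1 XOR 1 XOR 0 XOR 1 XOR 0 XOR 0 XOR 0 XOR 1 XOR 1 XOR 1 = 1

1


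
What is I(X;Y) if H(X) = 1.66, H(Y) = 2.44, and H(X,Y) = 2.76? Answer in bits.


I(X;Y) = H(X) + H(Y) - H(X,Y) = 1.66 + 2.44 - 2.76 = 1.34

1.34 bits


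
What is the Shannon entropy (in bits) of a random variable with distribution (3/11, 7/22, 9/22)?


H = -sum(p_i * log2(p_i)). Terms: -(3/11)*log2(3/11) = 0.511219; -(7/22)*log2(7/22) = 0.525661; -(9/22)*log2(9/22) = 0.527525. H = 0.511219 + 0.525661 + 0.527525 = 1.5644

1.5644 bits


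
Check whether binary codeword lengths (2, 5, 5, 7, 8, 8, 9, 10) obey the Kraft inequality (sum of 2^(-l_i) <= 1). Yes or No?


Kraft sum = sum(2^(-l_i)) = 0.3311, need <= 1. Result: satisfied (a binary prefix-free code with these lengths exists)

Yes


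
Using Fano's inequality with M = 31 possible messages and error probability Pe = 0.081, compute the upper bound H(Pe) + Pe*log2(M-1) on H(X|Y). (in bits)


H(Pe) = -Pe*log2(Pe) - (1-Pe)*log2(1-Pe) = -0.081*log2(0.081) - 0.919*log2(0.919) = 0.293701 + 0.111992 = 0.4057. Pe*log2(M-1) = 0.081*log2(30) = 0.397458. Bound = H(Pe) + Pe*log2(M-1) = 0.293701 + 0.111992 + 0.397458 = 0.8032

0.8032 bits


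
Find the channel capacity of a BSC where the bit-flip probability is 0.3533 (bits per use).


H(p) = -p*log2(p) - (1-p)*log2(1-p) = -0.3533*log2(0.3533) - 0.6467*log2(0.6467) = 0.530315 + 0.406665 = 0.937. C = 1 - H(p) = 1 - 0.937 = 0.063

0.063 bits


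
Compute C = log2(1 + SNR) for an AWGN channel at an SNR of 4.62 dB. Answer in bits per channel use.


SNR_linear = 10^(4.62/10) = 2.8973; C = log2(1 + SNR_linear) = log2(1 + 2.8973) = 1.9625

1.9625 bits/channel use


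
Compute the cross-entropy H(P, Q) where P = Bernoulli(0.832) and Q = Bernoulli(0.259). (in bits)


H(P,Q) = -p*log2(q) - (1-p)*log2(1-q). -0.832*log2(0.259) = 1.621548; -0.168*log2(0.741) = 0.072652. H(P,Q) = 1.621548 + 0.072652 = 1.6942

1.6942 bits


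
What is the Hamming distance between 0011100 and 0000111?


Count differing positions: . . ^ ^ . ^ ^ = 4 differences

4


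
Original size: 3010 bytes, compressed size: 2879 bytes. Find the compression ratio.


Ratio = original / compressed = 3010 / 2879 = 1.0455

1.0455


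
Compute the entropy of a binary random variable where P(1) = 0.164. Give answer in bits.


H = -p*log2(p) - (1-p)*log2(1-p). -0.164*log2(0.164) = 0.427750; -0.836*log2(0.836) = 0.216043. H = 0.427750 + 0.216043 = 0.6438

0.6438 bits


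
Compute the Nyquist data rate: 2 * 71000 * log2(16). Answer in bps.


Rate = 2 * B * log2(M) = 2 * 71000 * 4.0 = 568000.0

568000.0 bps


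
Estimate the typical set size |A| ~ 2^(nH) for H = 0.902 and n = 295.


log2|A_typical| = nH = 295 * 0.902 = 266.09, so |A_typical| ~ 2^266.09 = 1.262e+80

1.262e+80


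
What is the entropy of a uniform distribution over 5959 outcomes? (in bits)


H = log2(n) = log2(5959) = 12.5409

12.5409 bits


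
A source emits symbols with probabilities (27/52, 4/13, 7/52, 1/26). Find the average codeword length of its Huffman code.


Huffman construction (repeatedly merge the two least-probable nodes; each merge adds 1 bit to every symbol beneath it): 1/26 + 7/52 = 9/52; 9/52 + 4/13 = 25/52; 25/52 + 27/52 = 1. Resulting codeword lengths (in the order the probabilities were given): (1, 2, 3, 3). L_avg = sum(p_i * l_i) = 27/52*1 + 4/13*2 + 7/52*3 + 1/26*3 = 43/26 = 1.6538

1.6538 bits


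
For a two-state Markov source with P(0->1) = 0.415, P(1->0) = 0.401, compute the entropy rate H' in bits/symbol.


Stationary distribution: pi_0 = p10/(p01+p10) = 0.4914, pi_1 = 0.5086. Entropy rate H' = pi_0*H(p01) + pi_1*H(p10) = 0.4914*0.9791 + 0.5086*0.9715 = 0.9752

0.9752 bits/symbol


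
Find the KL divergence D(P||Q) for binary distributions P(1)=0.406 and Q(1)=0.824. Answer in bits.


KL = p*log2(p/q) + (1-p)*log2((1-p)/(1-q)) = 0.406*log2(0.406/0.824) + 0.594*log2(0.594/0.176) = 0.6278

0.6278 bits


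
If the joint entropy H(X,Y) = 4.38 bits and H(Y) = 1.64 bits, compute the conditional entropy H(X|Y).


H(X|Y) = H(X,Y) - H(Y) = 4.38 - 1.64 = 2.74

2.74 bits


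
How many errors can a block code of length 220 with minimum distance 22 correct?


Correction capability = floor((d-1)/2) = floor((22-1)/2) = 10

10 errors


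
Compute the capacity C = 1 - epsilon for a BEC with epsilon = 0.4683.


C = 1 - epsilon = 1 - 0.4683 = 0.5317

0.5317 bits


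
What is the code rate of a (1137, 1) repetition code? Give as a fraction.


Rate = k/n = 1/1137

1/1137


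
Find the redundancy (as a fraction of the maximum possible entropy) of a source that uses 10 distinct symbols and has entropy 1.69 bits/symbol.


H_max = log2(K) = log2(10) = 3.3219 bits/symbol. Redundancy = 1 - H/H_max = 1 - 1.69/3.3219 = 1 - 0.5087 = 0.4913

0.4913


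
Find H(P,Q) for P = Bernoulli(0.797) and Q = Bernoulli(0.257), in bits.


H(P,Q) = -p*log2(q) - (1-p)*log2(1-q). -0.797*log2(0.257) = 1.562247; -0.203*log2(0.743) = 0.086999. H(P,Q) = 1.562247 + 0.086999 = 1.6492

1.6492 bits


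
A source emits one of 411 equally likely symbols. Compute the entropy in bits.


H = log2(n) = log2(411) = 8.683

8.683 bits


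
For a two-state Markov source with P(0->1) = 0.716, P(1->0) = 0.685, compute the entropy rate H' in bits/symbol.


Stationary distribution: pi_0 = p10/(p01+p10) = 0.4889, pi_1 = 0.5111. Entropy rate H' = pi_0*H(p01) + pi_1*H(p10) = 0.4889*0.8608 + 0.5111*0.8989 = 0.8803

0.8803 bits/symbol


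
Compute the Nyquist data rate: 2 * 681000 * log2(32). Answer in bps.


Rate = 2 * B * log2(M) = 2 * 681000 * 5.0 = 6810000.0

6810000.0 bps


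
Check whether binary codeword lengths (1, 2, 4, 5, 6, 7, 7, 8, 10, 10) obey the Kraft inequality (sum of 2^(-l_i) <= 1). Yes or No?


Kraft sum = sum(2^(-l_i)) = 0.8809, need <= 1. Result: satisfied (a binary prefix-free code with these lengths exists)

Yes


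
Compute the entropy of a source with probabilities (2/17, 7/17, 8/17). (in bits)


H = -sum(p_i * log2(p_i)). Terms: -(2/17)*log2(2/17) = 0.363231; -(7/17)*log2(7/17) = 0.527103; -(8/17)*log2(8/17) = 0.511747. H = 0.363231 + 0.527103 + 0.511747 = 1.4021

1.4021 bits


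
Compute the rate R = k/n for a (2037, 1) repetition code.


Rate = k/n = 1/2037

1/2037


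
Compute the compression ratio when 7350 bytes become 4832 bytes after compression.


Ratio = original / compressed = 7350 / 4832 = 1.5211

1.5211


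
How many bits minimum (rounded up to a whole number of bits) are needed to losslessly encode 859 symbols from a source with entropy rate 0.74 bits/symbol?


Minimum bits >= n * H = 859 * 0.74 = 635.66, rounded up to a whole number of bits = 636

636 bits


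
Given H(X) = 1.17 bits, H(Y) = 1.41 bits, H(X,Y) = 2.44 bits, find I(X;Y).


I(X;Y) = H(X) + H(Y) - H(X,Y) = 1.17 + 1.41 - 2.44 = 0.14

0.14 bits


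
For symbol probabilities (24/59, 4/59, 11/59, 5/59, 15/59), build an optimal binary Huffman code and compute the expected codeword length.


Huffman construction (repeatedly merge the two least-probable nodes; each merge adds 1 bit to every symbol beneath it): 4/59 + 5/59 = 9/59; 9/59 + 11/59 = 20/59; 15/59 + 20/59 = 35/59; 24/59 + 35/59 = 1. Resulting codeword lengths (in the order the probabilities were given): (1, 4, 3, 4, 2). L_avg = sum(p_i * l_i) = 24/59*1 + 4/59*4 + 11/59*3 + 5/59*4 + 15/59*2 = 123/59 = 2.0847

2.0847 bits


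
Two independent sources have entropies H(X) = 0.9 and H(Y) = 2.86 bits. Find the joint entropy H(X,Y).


For independent variables, H(X,Y) = H(X) + H(Y) = 0.9 + 2.86 = 3.76

3.76 bits


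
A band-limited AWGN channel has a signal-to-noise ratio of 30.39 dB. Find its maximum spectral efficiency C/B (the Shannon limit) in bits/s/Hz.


SNR_linear = 10^(30.39/10) = 1093.9564; C/B = log2(1 + SNR_linear) = log2(1 + 1093.9564) = 10.0967

10.0967 bits/s/Hz


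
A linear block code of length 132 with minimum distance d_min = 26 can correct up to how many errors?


Correction capability = floor((d-1)/2) = floor((26-1)/2) = 12

12 errors


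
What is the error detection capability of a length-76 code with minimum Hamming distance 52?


Detection capability = d_min - 1 = 52 - 1 = 51

51 errors


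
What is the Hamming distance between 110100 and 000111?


Count differing positions: ^ ^ . . ^ ^ = 4 differences

4


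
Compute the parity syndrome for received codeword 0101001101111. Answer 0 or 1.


Syndrome = XOR of all bits = 0 XOR 1 XOR 0 XOR 1 XOR 0 XOR 0 XOR 1 XOR 1 XOR 0 XOR 1 XOR 1 XOR 1 XOR 1 = 0

0


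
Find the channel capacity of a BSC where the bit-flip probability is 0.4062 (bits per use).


H(p) = -p*log2(p) - (1-p)*log2(1-p) = -0.4062*log2(0.4062) - 0.5938*log2(0.5938) = 0.527954 + 0.446509 = 0.9745. C = 1 - H(p) = 1 - 0.9745 = 0.0255

0.0255 bits


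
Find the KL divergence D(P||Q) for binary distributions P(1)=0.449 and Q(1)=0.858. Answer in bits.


KL = p*log2(p/q) + (1-p)*log2((1-p)/(1-q)) = 0.449*log2(0.449/0.858) + 0.551*log2(0.551/0.142) = 0.6584

0.6584 bits


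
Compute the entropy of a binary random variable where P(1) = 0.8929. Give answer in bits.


H = -p*log2(p) - (1-p)*log2(1-p). -0.8929*log2(0.8929) = 0.145926; -0.1071*log2(0.1071) = 0.345180. H = 0.145926 + 0.345180 = 0.4911

0.4911 bits


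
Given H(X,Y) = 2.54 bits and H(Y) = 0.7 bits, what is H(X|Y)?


H(X|Y) = H(X,Y) - H(Y) = 2.54 - 0.7 = 1.84

1.84 bits


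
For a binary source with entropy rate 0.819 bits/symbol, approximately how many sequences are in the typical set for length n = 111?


log2|A_typical| = nH = 111 * 0.819 = 90.909, so |A_typical| ~ 2^90.909 = 2.325e+27

2.325e+27


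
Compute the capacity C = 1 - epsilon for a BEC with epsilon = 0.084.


C = 1 - epsilon = 1 - 0.084 = 0.916

0.916 bits


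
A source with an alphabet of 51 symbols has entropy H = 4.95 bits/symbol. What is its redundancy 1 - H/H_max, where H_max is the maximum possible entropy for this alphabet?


H_max = log2(K) = log2(51) = 5.6724 bits/symbol. Redundancy = 1 - H/H_max = 1 - 4.95/5.6724 = 1 - 0.8726 = 0.1274

0.1274


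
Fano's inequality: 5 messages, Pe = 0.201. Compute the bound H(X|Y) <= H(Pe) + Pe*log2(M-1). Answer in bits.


H(Pe) = -Pe*log2(Pe) - (1-Pe)*log2(1-Pe) = -0.201*log2(0.201) - 0.799*log2(0.799) = 0.465261 + 0.258662 = 0.7239. Pe*log2(M-1) = 0.201*log2(4) = 0.402000. Bound = H(Pe) + Pe*log2(M-1) = 0.465261 + 0.258662 + 0.402000 = 1.1259

1.1259 bits


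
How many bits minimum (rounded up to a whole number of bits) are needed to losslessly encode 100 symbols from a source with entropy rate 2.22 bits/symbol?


Minimum bits >= n * H = 100 * 2.22 = 222.0, rounded up to a whole number of bits = 222

222 bits


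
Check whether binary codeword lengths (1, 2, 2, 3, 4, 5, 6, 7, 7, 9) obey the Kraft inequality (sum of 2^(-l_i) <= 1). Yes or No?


Kraft sum = sum(2^(-l_i)) = 1.252, need <= 1. Result: violated (a binary prefix-free code with these lengths cannot exist)

No


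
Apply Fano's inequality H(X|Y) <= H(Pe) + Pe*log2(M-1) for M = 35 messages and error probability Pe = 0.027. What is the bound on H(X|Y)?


H(Pe) = -Pe*log2(Pe) - (1-Pe)*log2(1-Pe) = -0.027*log2(0.027) - 0.973*log2(0.973) = 0.140694 + 0.038422 = 0.1791. Pe*log2(M-1) = 0.027*log2(34) = 0.137361. Bound = H(Pe) + Pe*log2(M-1) = 0.140694 + 0.038422 + 0.137361 = 0.3165

0.3165 bits


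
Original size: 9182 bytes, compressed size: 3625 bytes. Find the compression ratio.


Ratio = original / compressed = 9182 / 3625 = 2.533

2.533


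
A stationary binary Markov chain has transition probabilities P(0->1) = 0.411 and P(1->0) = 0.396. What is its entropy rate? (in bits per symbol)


Stationary distribution: pi_0 = p10/(p01+p10) = 0.4907, pi_1 = 0.5093. Entropy rate H' = pi_0*H(p01) + pi_1*H(p10) = 0.4907*0.977 + 0.5093*0.9686 = 0.9727

0.9727 bits/symbol


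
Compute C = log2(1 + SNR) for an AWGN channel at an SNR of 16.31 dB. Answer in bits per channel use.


SNR_linear = 10^(16.31/10) = 42.7563; C = log2(1 + SNR_linear) = log2(1 + 42.7563) = 5.4514

5.4514 bits/channel use


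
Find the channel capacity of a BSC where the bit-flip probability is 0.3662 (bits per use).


H(p) = -p*log2(p) - (1-p)*log2(1-p) = -0.3662*log2(0.3662) - 0.6338*log2(0.6338) = 0.530732 + 0.416977 = 0.9477. C = 1 - H(p) = 1 - 0.9477 = 0.0523

0.0523 bits


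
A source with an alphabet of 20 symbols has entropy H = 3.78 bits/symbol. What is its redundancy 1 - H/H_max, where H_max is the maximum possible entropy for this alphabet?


H_max = log2(K) = log2(20) = 4.3219 bits/symbol. Redundancy = 1 - H/H_max = 1 - 3.78/4.3219 = 1 - 0.8746 = 0.1254

0.1254


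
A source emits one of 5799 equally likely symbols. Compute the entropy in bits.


H = log2(n) = log2(5799) = 12.5016

12.5016 bits


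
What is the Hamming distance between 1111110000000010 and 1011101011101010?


Count differing positions: . ^ . . . ^ ^ . ^ ^ ^ . ^ . . . = 7 differences

7


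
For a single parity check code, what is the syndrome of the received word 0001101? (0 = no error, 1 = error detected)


Syndrome = XOR of all bits = 0 XOR 0 XOR 0 XOR 1 XOR 1 XOR 0 XOR 1 = 1

1


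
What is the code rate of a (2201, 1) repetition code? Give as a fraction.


Rate = k/n = 1/2201

1/2201


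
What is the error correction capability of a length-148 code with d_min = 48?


Correction capability = floor((d-1)/2) = floor((48-1)/2) = 23

23 errors


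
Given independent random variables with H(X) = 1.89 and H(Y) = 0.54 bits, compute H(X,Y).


For independent variables, H(X,Y) = H(X) + H(Y) = 1.89 + 0.54 = 2.43

2.43 bits


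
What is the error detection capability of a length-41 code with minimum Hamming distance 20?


Detection capability = d_min - 1 = 20 - 1 = 19

19 errors


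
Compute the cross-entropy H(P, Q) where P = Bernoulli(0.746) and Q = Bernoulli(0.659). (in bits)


H(P,Q) = -p*log2(q) - (1-p)*log2(1-q). -0.746*log2(0.659) = 0.448831; -0.254*log2(0.341) = 0.394248. H(P,Q) = 0.448831 + 0.394248 = 0.8431

0.8431 bits


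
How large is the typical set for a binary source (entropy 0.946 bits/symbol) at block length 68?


log2|A_typical| = nH = 68 * 0.946 = 64.328, so |A_typical| ~ 2^64.328 = 2.316e+19

2.316e+19


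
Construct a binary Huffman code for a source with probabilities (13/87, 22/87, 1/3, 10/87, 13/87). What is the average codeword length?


Huffman construction (repeatedly merge the two least-probable nodes; each merge adds 1 bit to every symbol beneath it): 10/87 + 13/87 = 23/87; 13/87 + 22/87 = 35/87; 23/87 + 1/3 = 52/87; 35/87 + 52/87 = 1. Resulting codeword lengths (in the order the probabilities were given): (3, 2, 2, 3, 2). L_avg = sum(p_i * l_i) = 13/87*3 + 22/87*2 + 1/3*2 + 10/87*3 + 13/87*2 = 197/87 = 2.2644

2.2644 bits


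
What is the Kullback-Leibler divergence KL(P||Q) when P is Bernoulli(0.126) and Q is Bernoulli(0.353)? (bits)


KL = p*log2(p/q) + (1-p)*log2((1-p)/(1-q)) = 0.126*log2(0.126/0.353) + 0.874*log2(0.874/0.647) = 0.1919

0.1919 bits


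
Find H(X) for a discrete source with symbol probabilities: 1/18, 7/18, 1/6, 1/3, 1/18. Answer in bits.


H = -sum(p_i * log2(p_i)). Terms: -(1/18)*log2(1/18) = 0.231663; -(7/18)*log2(7/18) = 0.529888; -(1/6)*log2(1/6) = 0.430827; -(1/3)*log2(1/3) = 0.528321; -(1/18)*log2(1/18) = 0.231663. H = 0.231663 + 0.529888 + 0.430827 + 0.528321 + 0.231663 = 1.9524

1.9524 bits


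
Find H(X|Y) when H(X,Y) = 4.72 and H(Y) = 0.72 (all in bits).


H(X|Y) = H(X,Y) - H(Y) = 4.72 - 0.72 = 4.0

4.0 bits


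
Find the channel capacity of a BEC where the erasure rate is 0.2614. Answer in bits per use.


C = 1 - epsilon = 1 - 0.2614 = 0.7386

0.7386 bits


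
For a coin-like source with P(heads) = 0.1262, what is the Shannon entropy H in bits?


H = -p*log2(p) - (1-p)*log2(1-p). -0.1262*log2(0.1262) = 0.376860; -0.8738*log2(0.8738) = 0.170063. H = 0.376860 + 0.170063 = 0.5469

0.5469 bits


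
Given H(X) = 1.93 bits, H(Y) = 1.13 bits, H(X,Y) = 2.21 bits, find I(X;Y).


I(X;Y) = H(X) + H(Y) - H(X,Y) = 1.93 + 1.13 - 2.21 = 0.85

0.85 bits


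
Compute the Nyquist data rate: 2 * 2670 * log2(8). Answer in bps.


Rate = 2 * B * log2(M) = 2 * 2670 * 3.0 = 16020.0

16020.0 bps


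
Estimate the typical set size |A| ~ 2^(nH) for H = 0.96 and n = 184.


log2|A_typical| = nH = 184 * 0.96 = 176.64, so |A_typical| ~ 2^176.64 = 1.493e+53

1.493e+53


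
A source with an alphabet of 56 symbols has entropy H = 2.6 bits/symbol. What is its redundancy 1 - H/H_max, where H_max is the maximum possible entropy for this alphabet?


H_max = log2(K) = log2(56) = 5.8074 bits/symbol. Redundancy = 1 - H/H_max = 1 - 2.6/5.8074 = 1 - 0.4477 = 0.5523

0.5523


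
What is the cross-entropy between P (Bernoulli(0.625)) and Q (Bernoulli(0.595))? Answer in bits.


H(P,Q) = -p*log2(q) - (1-p)*log2(1-q). -0.625*log2(0.595) = 0.468149; -0.375*log2(0.405) = 0.489002. H(P,Q) = 0.468149 + 0.489002 = 0.9572

0.9572 bits


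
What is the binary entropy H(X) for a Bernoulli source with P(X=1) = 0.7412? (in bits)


H = -p*log2(p) - (1-p)*log2(1-p). -0.7412*log2(0.7412) = 0.320247; -0.2588*log2(0.2588) = 0.504683. H = 0.320247 + 0.504683 = 0.8249

0.8249 bits


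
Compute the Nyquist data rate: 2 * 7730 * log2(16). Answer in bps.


Rate = 2 * B * log2(M) = 2 * 7730 * 4.0 = 61840.0

61840.0 bps


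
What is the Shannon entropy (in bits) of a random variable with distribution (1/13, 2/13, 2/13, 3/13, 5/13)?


H = -sum(p_i * log2(p_i)). Terms: -(1/13)*log2(1/13) = 0.284649; -(2/13)*log2(2/13) = 0.415452; -(2/13)*log2(2/13) = 0.415452; -(3/13)*log2(3/13) = 0.488187; -(5/13)*log2(5/13) = 0.530197. H = 0.284649 + 0.415452 + 0.415452 + 0.488187 + 0.530197 = 2.1339

2.1339 bits


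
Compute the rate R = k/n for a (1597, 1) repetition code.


Rate = k/n = 1/1597

1/1597


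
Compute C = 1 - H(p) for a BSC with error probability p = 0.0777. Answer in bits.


H(p) = -p*log2(p) - (1-p)*log2(1-p) = -0.0777*log2(0.0777) - 0.9223*log2(0.9223) = 0.286398 + 0.107625 = 0.394. C = 1 - H(p) = 1 - 0.394 = 0.606

0.606 bits


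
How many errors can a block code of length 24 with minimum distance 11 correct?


Correction capability = floor((d-1)/2) = floor((11-1)/2) = 5

5 errors


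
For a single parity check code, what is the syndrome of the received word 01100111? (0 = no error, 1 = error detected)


Syndrome = XOR of all bits = 0 XOR 1 XOR 1 XOR 0 XOR 0 XOR 1 XOR 1 XOR 1 = 1

1


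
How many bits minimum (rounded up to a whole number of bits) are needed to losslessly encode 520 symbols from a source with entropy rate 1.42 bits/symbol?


Minimum bits >= n * H = 520 * 1.42 = 738.4, rounded up to a whole number of bits = 739

739 bits


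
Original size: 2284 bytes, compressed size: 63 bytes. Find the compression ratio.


Ratio = original / compressed = 2284 / 63 = 36.254

36.254


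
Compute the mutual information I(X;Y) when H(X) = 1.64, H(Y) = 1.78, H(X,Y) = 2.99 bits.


I(X;Y) = H(X) + H(Y) - H(X,Y) = 1.64 + 1.78 - 2.99 = 0.43

0.43 bits


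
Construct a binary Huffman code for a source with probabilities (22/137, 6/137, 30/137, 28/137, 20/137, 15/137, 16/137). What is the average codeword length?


Huffman construction (repeatedly merge the two least-probable nodes; each merge adds 1 bit to every symbol beneath it): 6/137 + 15/137 = 21/137; 16/137 + 20/137 = 36/137; 21/137 + 22/137 = 43/137; 28/137 + 30/137 = 58/137; 36/137 + 43/137 = 79/137; 58/137 + 79/137 = 1. Resulting codeword lengths (in the order the probabilities were given): (3, 4, 2, 2, 3, 4, 3). L_avg = sum(p_i * l_i) = 22/137*3 + 6/137*4 + 30/137*2 + 28/137*2 + 20/137*3 + 15/137*4 + 16/137*3 = 374/137 = 2.7299

2.7299 bits


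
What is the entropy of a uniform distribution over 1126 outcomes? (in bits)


H = log2(n) = log2(1126) = 10.137

10.137 bits


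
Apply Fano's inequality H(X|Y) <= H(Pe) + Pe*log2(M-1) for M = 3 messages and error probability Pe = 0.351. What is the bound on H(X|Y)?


H(Pe) = -Pe*log2(Pe) - (1-Pe)*log2(1-Pe) = -0.351*log2(0.351) - 0.649*log2(0.649) = 0.530170 + 0.404788 = 0.935. Pe*log2(M-1) = 0.351*log2(2) = 0.351000. Bound = H(Pe) + Pe*log2(M-1) = 0.530170 + 0.404788 + 0.351000 = 1.286

1.286 bits


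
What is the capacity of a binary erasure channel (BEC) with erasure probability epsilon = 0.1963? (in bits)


C = 1 - epsilon = 1 - 0.1963 = 0.8037

0.8037 bits


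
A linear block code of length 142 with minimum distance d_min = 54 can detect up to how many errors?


Detection capability = d_min - 1 = 54 - 1 = 53

53 errors


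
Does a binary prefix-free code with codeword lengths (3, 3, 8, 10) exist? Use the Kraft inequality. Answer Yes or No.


Kraft sum = sum(2^(-l_i)) = 0.2549, need <= 1. Result: satisfied (a binary prefix-free code with these lengths exists)

Yes


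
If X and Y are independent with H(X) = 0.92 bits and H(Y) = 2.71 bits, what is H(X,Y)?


For independent variables, H(X,Y) = H(X) + H(Y) = 0.92 + 2.71 = 3.63

3.63 bits


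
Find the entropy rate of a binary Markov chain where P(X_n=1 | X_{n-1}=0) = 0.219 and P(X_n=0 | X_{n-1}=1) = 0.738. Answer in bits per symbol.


Stationary distribution: pi_0 = p10/(p01+p10) = 0.7712, pi_1 = 0.2288. Entropy rate H' = pi_0*H(p01) + pi_1*H(p10) = 0.7712*0.7583 + 0.2288*0.8297 = 0.7747

0.7747 bits/symbol


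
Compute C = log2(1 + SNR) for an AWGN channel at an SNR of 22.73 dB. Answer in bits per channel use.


SNR_linear = 10^(22.73/10) = 187.4995; C = log2(1 + SNR_linear) = log2(1 + 187.4995) = 7.5584

7.5584 bits/channel use


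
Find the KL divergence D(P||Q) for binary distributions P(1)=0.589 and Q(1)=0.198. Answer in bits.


KL = p*log2(p/q) + (1-p)*log2((1-p)/(1-q)) = 0.589*log2(0.589/0.198) + 0.411*log2(0.411/0.802) = 0.53

0.53 bits


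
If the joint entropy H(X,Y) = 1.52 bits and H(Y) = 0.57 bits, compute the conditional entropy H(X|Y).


H(X|Y) = H(X,Y) - H(Y) = 1.52 - 0.57 = 0.95

0.95 bits


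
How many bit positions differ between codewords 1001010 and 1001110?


Count differing positions: . . . . ^ . . = 1 differences

1


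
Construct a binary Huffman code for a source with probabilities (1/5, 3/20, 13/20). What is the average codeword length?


Huffman construction (repeatedly merge the two least-probable nodes; each merge adds 1 bit to every symbol beneath it): 3/20 + 1/5 = 7/20; 7/20 + 13/20 = 1. Resulting codeword lengths (in the order the probabilities were given): (2, 2, 1). L_avg = sum(p_i * l_i) = 1/5*2 + 3/20*2 + 13/20*1 = 27/20 = 1.35

1.35 bits


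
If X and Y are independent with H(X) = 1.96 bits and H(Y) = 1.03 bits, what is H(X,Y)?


For independent variables, H(X,Y) = H(X) + H(Y) = 1.96 + 1.03 = 2.99

2.99 bits


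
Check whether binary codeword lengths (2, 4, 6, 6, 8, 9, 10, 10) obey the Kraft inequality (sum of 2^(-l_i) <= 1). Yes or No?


Kraft sum = sum(2^(-l_i)) = 0.3516, need <= 1. Result: satisfied (a binary prefix-free code with these lengths exists)

Yes


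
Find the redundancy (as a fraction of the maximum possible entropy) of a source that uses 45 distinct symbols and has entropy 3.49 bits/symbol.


H_max = log2(K) = log2(45) = 5.4919 bits/symbol. Redundancy = 1 - H/H_max = 1 - 3.49/5.4919 = 1 - 0.6355 = 0.3645

0.3645


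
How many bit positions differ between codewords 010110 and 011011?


Count differing positions: . . ^ ^ . ^ = 3 differences

3


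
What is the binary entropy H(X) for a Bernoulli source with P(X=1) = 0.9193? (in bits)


H = -p*log2(p) - (1-p)*log2(1-p). -0.9193*log2(0.9193) = 0.111596; -0.0807*log2(0.0807) = 0.293045. H = 0.111596 + 0.293045 = 0.4046

0.4046 bits


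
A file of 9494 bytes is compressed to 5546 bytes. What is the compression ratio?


Ratio = original / compressed = 9494 / 5546 = 1.7119

1.7119


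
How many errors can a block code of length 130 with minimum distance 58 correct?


Correction capability = floor((d-1)/2) = floor((58-1)/2) = 28

28 errors


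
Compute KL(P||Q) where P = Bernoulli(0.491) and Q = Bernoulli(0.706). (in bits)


KL = p*log2(p/q) + (1-p)*log2((1-p)/(1-q)) = 0.491*log2(0.491/0.706) + 0.509*log2(0.509/0.294) = 0.1458

0.1458 bits


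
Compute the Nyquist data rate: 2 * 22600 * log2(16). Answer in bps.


Rate = 2 * B * log2(M) = 2 * 22600 * 4.0 = 180800.0

180800.0 bps


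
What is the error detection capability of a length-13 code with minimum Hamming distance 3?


Detection capability = d_min - 1 = 3 - 1 = 2

2 errors


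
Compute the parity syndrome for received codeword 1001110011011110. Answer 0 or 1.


Syndrome = XOR of all bits = 1 XOR 0 XOR 0 XOR 1 XOR 1 XOR 1 XOR 0 XOR 0 XOR 1 XOR 1 XOR 0 XOR 1 XOR 1 XOR 1 XOR 1 XOR 0 = 0

0


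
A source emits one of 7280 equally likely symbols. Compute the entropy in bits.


H = log2(n) = log2(7280) = 12.8297

12.8297 bits


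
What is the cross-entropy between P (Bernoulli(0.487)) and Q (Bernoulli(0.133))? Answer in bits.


H(P,Q) = -p*log2(q) - (1-p)*log2(1-q). -0.487*log2(0.133) = 1.417414; -0.513*log2(0.867) = 0.105625. H(P,Q) = 1.417414 + 0.105625 = 1.523

1.523 bits


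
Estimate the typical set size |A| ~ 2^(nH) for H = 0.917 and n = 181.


log2|A_typical| = nH = 181 * 0.917 = 165.977, so |A_typical| ~ 2^165.977 = 9.206e+49

9.206e+49


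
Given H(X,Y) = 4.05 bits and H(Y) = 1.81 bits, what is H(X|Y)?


H(X|Y) = H(X,Y) - H(Y) = 4.05 - 1.81 = 2.24

2.24 bits


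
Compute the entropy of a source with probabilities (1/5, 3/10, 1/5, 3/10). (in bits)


H = -sum(p_i * log2(p_i)). Terms: -(1/5)*log2(1/5) = 0.464386; -(3/10)*log2(3/10) = 0.521090; -(1/5)*log2(1/5) = 0.464386; -(3/10)*log2(3/10) = 0.521090. H = 0.464386 + 0.521090 + 0.464386 + 0.521090 = 1.971

1.971 bits


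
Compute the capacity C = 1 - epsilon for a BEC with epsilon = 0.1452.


C = 1 - epsilon = 1 - 0.1452 = 0.8548

0.8548 bits


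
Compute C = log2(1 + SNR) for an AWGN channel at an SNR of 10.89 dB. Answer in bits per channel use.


SNR_linear = 10^(10.89/10) = 12.2744; C = log2(1 + SNR_linear) = log2(1 + 12.2744) = 3.7306

3.7306 bits/channel use


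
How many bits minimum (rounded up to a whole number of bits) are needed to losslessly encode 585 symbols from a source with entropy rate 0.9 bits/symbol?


Minimum bits >= n * H = 585 * 0.9 = 526.5, rounded up to a whole number of bits = 527

527 bits


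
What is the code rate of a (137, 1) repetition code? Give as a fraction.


Rate = k/n = 1/137

1/137


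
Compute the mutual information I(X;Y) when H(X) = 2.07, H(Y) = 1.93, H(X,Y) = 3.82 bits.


I(X;Y) = H(X) + H(Y) - H(X,Y) = 2.07 + 1.93 - 3.82 = 0.18

0.18 bits
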